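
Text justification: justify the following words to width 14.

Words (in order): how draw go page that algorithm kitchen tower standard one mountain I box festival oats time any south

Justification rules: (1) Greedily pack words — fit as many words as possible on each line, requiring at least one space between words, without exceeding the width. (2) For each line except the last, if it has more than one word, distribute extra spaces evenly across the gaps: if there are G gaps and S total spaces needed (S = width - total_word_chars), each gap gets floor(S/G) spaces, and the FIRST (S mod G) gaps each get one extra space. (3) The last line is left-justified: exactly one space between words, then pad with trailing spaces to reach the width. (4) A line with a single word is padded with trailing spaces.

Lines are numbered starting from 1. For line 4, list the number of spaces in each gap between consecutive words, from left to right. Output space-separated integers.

Answer: 2

Derivation:
Line 1: ['how', 'draw', 'go'] (min_width=11, slack=3)
Line 2: ['page', 'that'] (min_width=9, slack=5)
Line 3: ['algorithm'] (min_width=9, slack=5)
Line 4: ['kitchen', 'tower'] (min_width=13, slack=1)
Line 5: ['standard', 'one'] (min_width=12, slack=2)
Line 6: ['mountain', 'I', 'box'] (min_width=14, slack=0)
Line 7: ['festival', 'oats'] (min_width=13, slack=1)
Line 8: ['time', 'any', 'south'] (min_width=14, slack=0)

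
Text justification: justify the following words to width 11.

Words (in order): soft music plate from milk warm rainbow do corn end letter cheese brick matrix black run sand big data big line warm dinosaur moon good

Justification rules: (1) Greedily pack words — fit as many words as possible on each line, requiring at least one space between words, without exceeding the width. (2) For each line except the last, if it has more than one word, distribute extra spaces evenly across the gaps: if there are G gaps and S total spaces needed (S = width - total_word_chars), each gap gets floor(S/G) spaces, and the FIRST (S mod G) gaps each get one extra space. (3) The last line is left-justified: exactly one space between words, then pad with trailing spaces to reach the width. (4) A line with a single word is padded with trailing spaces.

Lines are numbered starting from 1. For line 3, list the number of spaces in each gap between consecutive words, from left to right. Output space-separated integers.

Answer: 3

Derivation:
Line 1: ['soft', 'music'] (min_width=10, slack=1)
Line 2: ['plate', 'from'] (min_width=10, slack=1)
Line 3: ['milk', 'warm'] (min_width=9, slack=2)
Line 4: ['rainbow', 'do'] (min_width=10, slack=1)
Line 5: ['corn', 'end'] (min_width=8, slack=3)
Line 6: ['letter'] (min_width=6, slack=5)
Line 7: ['cheese'] (min_width=6, slack=5)
Line 8: ['brick'] (min_width=5, slack=6)
Line 9: ['matrix'] (min_width=6, slack=5)
Line 10: ['black', 'run'] (min_width=9, slack=2)
Line 11: ['sand', 'big'] (min_width=8, slack=3)
Line 12: ['data', 'big'] (min_width=8, slack=3)
Line 13: ['line', 'warm'] (min_width=9, slack=2)
Line 14: ['dinosaur'] (min_width=8, slack=3)
Line 15: ['moon', 'good'] (min_width=9, slack=2)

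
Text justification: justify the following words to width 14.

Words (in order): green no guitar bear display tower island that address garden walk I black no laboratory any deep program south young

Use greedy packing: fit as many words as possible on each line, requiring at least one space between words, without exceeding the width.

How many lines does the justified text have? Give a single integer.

Answer: 10

Derivation:
Line 1: ['green', 'no'] (min_width=8, slack=6)
Line 2: ['guitar', 'bear'] (min_width=11, slack=3)
Line 3: ['display', 'tower'] (min_width=13, slack=1)
Line 4: ['island', 'that'] (min_width=11, slack=3)
Line 5: ['address', 'garden'] (min_width=14, slack=0)
Line 6: ['walk', 'I', 'black'] (min_width=12, slack=2)
Line 7: ['no', 'laboratory'] (min_width=13, slack=1)
Line 8: ['any', 'deep'] (min_width=8, slack=6)
Line 9: ['program', 'south'] (min_width=13, slack=1)
Line 10: ['young'] (min_width=5, slack=9)
Total lines: 10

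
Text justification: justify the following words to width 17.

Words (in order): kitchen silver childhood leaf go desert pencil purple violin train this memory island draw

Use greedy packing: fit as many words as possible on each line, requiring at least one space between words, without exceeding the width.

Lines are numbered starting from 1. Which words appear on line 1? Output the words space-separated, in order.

Answer: kitchen silver

Derivation:
Line 1: ['kitchen', 'silver'] (min_width=14, slack=3)
Line 2: ['childhood', 'leaf', 'go'] (min_width=17, slack=0)
Line 3: ['desert', 'pencil'] (min_width=13, slack=4)
Line 4: ['purple', 'violin'] (min_width=13, slack=4)
Line 5: ['train', 'this', 'memory'] (min_width=17, slack=0)
Line 6: ['island', 'draw'] (min_width=11, slack=6)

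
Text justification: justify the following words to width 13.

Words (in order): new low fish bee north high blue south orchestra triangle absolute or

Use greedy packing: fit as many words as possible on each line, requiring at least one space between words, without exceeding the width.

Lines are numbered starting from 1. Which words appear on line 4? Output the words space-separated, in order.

Line 1: ['new', 'low', 'fish'] (min_width=12, slack=1)
Line 2: ['bee', 'north'] (min_width=9, slack=4)
Line 3: ['high', 'blue'] (min_width=9, slack=4)
Line 4: ['south'] (min_width=5, slack=8)
Line 5: ['orchestra'] (min_width=9, slack=4)
Line 6: ['triangle'] (min_width=8, slack=5)
Line 7: ['absolute', 'or'] (min_width=11, slack=2)

Answer: south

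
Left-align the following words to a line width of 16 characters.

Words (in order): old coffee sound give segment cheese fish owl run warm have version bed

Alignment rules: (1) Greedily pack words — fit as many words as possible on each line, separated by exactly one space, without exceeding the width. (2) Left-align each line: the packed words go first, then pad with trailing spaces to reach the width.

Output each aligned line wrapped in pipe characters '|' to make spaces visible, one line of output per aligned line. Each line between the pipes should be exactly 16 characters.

Answer: |old coffee sound|
|give segment    |
|cheese fish owl |
|run warm have   |
|version bed     |

Derivation:
Line 1: ['old', 'coffee', 'sound'] (min_width=16, slack=0)
Line 2: ['give', 'segment'] (min_width=12, slack=4)
Line 3: ['cheese', 'fish', 'owl'] (min_width=15, slack=1)
Line 4: ['run', 'warm', 'have'] (min_width=13, slack=3)
Line 5: ['version', 'bed'] (min_width=11, slack=5)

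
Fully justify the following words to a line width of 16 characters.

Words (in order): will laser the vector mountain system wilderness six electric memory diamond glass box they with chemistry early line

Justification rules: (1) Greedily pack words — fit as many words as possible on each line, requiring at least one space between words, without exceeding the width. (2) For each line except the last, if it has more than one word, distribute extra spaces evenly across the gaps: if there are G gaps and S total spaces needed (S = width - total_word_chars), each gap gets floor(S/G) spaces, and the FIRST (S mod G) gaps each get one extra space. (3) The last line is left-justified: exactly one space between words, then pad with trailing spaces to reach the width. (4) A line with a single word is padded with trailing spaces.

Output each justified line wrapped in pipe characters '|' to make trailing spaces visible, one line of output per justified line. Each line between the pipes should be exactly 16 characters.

Answer: |will  laser  the|
|vector  mountain|
|system          |
|wilderness   six|
|electric  memory|
|diamond    glass|
|box   they  with|
|chemistry  early|
|line            |

Derivation:
Line 1: ['will', 'laser', 'the'] (min_width=14, slack=2)
Line 2: ['vector', 'mountain'] (min_width=15, slack=1)
Line 3: ['system'] (min_width=6, slack=10)
Line 4: ['wilderness', 'six'] (min_width=14, slack=2)
Line 5: ['electric', 'memory'] (min_width=15, slack=1)
Line 6: ['diamond', 'glass'] (min_width=13, slack=3)
Line 7: ['box', 'they', 'with'] (min_width=13, slack=3)
Line 8: ['chemistry', 'early'] (min_width=15, slack=1)
Line 9: ['line'] (min_width=4, slack=12)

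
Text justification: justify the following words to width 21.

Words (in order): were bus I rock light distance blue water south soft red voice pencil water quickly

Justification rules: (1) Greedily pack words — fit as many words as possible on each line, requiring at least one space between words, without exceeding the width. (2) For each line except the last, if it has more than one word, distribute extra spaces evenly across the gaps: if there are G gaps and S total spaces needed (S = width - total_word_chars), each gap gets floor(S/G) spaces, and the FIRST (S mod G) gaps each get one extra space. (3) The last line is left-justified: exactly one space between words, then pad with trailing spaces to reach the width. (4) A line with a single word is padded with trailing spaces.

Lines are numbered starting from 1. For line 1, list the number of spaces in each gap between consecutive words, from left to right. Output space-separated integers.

Line 1: ['were', 'bus', 'I', 'rock', 'light'] (min_width=21, slack=0)
Line 2: ['distance', 'blue', 'water'] (min_width=19, slack=2)
Line 3: ['south', 'soft', 'red', 'voice'] (min_width=20, slack=1)
Line 4: ['pencil', 'water', 'quickly'] (min_width=20, slack=1)

Answer: 1 1 1 1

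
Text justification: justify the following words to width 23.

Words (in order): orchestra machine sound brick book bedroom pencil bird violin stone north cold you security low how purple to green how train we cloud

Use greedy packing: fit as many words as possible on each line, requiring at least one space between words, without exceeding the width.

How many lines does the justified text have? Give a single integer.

Answer: 7

Derivation:
Line 1: ['orchestra', 'machine', 'sound'] (min_width=23, slack=0)
Line 2: ['brick', 'book', 'bedroom'] (min_width=18, slack=5)
Line 3: ['pencil', 'bird', 'violin'] (min_width=18, slack=5)
Line 4: ['stone', 'north', 'cold', 'you'] (min_width=20, slack=3)
Line 5: ['security', 'low', 'how', 'purple'] (min_width=23, slack=0)
Line 6: ['to', 'green', 'how', 'train', 'we'] (min_width=21, slack=2)
Line 7: ['cloud'] (min_width=5, slack=18)
Total lines: 7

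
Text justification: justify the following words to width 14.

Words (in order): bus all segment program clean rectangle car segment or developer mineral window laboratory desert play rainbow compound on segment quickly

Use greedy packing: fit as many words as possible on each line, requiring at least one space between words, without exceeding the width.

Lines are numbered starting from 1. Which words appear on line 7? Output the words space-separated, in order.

Line 1: ['bus', 'all'] (min_width=7, slack=7)
Line 2: ['segment'] (min_width=7, slack=7)
Line 3: ['program', 'clean'] (min_width=13, slack=1)
Line 4: ['rectangle', 'car'] (min_width=13, slack=1)
Line 5: ['segment', 'or'] (min_width=10, slack=4)
Line 6: ['developer'] (min_width=9, slack=5)
Line 7: ['mineral', 'window'] (min_width=14, slack=0)
Line 8: ['laboratory'] (min_width=10, slack=4)
Line 9: ['desert', 'play'] (min_width=11, slack=3)
Line 10: ['rainbow'] (min_width=7, slack=7)
Line 11: ['compound', 'on'] (min_width=11, slack=3)
Line 12: ['segment'] (min_width=7, slack=7)
Line 13: ['quickly'] (min_width=7, slack=7)

Answer: mineral window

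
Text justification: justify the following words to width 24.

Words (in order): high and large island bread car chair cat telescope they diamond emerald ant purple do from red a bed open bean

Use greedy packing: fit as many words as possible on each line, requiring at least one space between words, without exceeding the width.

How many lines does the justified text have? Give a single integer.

Line 1: ['high', 'and', 'large', 'island'] (min_width=21, slack=3)
Line 2: ['bread', 'car', 'chair', 'cat'] (min_width=19, slack=5)
Line 3: ['telescope', 'they', 'diamond'] (min_width=22, slack=2)
Line 4: ['emerald', 'ant', 'purple', 'do'] (min_width=21, slack=3)
Line 5: ['from', 'red', 'a', 'bed', 'open', 'bean'] (min_width=24, slack=0)
Total lines: 5

Answer: 5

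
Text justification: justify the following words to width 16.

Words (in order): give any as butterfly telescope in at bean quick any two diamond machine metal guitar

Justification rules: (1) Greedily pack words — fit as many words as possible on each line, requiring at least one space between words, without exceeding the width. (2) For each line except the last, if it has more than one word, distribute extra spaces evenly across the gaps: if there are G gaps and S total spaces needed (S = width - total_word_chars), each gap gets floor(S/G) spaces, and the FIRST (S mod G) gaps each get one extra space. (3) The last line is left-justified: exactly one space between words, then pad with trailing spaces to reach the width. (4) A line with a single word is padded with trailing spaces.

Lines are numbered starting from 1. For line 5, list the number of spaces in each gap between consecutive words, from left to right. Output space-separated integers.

Line 1: ['give', 'any', 'as'] (min_width=11, slack=5)
Line 2: ['butterfly'] (min_width=9, slack=7)
Line 3: ['telescope', 'in', 'at'] (min_width=15, slack=1)
Line 4: ['bean', 'quick', 'any'] (min_width=14, slack=2)
Line 5: ['two', 'diamond'] (min_width=11, slack=5)
Line 6: ['machine', 'metal'] (min_width=13, slack=3)
Line 7: ['guitar'] (min_width=6, slack=10)

Answer: 6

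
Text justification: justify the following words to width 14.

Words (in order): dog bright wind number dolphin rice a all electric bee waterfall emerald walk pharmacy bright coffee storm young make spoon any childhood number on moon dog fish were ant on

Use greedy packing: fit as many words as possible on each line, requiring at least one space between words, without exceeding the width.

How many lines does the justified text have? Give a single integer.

Line 1: ['dog', 'bright'] (min_width=10, slack=4)
Line 2: ['wind', 'number'] (min_width=11, slack=3)
Line 3: ['dolphin', 'rice', 'a'] (min_width=14, slack=0)
Line 4: ['all', 'electric'] (min_width=12, slack=2)
Line 5: ['bee', 'waterfall'] (min_width=13, slack=1)
Line 6: ['emerald', 'walk'] (min_width=12, slack=2)
Line 7: ['pharmacy'] (min_width=8, slack=6)
Line 8: ['bright', 'coffee'] (min_width=13, slack=1)
Line 9: ['storm', 'young'] (min_width=11, slack=3)
Line 10: ['make', 'spoon', 'any'] (min_width=14, slack=0)
Line 11: ['childhood'] (min_width=9, slack=5)
Line 12: ['number', 'on', 'moon'] (min_width=14, slack=0)
Line 13: ['dog', 'fish', 'were'] (min_width=13, slack=1)
Line 14: ['ant', 'on'] (min_width=6, slack=8)
Total lines: 14

Answer: 14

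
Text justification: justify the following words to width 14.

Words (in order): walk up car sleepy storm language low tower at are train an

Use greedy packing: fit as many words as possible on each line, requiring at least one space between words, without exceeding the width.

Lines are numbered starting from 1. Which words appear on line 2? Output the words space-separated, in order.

Answer: sleepy storm

Derivation:
Line 1: ['walk', 'up', 'car'] (min_width=11, slack=3)
Line 2: ['sleepy', 'storm'] (min_width=12, slack=2)
Line 3: ['language', 'low'] (min_width=12, slack=2)
Line 4: ['tower', 'at', 'are'] (min_width=12, slack=2)
Line 5: ['train', 'an'] (min_width=8, slack=6)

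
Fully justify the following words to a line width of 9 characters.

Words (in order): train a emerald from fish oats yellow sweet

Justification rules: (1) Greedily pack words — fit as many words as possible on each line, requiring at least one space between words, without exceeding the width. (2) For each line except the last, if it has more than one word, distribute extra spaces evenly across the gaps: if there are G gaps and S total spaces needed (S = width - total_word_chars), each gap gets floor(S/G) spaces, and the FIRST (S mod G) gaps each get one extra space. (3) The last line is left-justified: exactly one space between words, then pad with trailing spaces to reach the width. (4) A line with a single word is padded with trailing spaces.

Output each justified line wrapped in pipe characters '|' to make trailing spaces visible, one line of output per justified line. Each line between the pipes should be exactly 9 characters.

Line 1: ['train', 'a'] (min_width=7, slack=2)
Line 2: ['emerald'] (min_width=7, slack=2)
Line 3: ['from', 'fish'] (min_width=9, slack=0)
Line 4: ['oats'] (min_width=4, slack=5)
Line 5: ['yellow'] (min_width=6, slack=3)
Line 6: ['sweet'] (min_width=5, slack=4)

Answer: |train   a|
|emerald  |
|from fish|
|oats     |
|yellow   |
|sweet    |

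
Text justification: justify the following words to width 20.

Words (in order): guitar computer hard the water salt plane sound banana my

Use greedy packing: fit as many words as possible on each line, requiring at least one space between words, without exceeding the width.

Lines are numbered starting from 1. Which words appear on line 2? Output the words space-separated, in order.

Line 1: ['guitar', 'computer', 'hard'] (min_width=20, slack=0)
Line 2: ['the', 'water', 'salt', 'plane'] (min_width=20, slack=0)
Line 3: ['sound', 'banana', 'my'] (min_width=15, slack=5)

Answer: the water salt plane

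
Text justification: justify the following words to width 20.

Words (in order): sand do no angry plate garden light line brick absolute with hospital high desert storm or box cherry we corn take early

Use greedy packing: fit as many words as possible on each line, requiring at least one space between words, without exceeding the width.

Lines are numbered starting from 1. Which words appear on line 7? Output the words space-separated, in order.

Line 1: ['sand', 'do', 'no', 'angry'] (min_width=16, slack=4)
Line 2: ['plate', 'garden', 'light'] (min_width=18, slack=2)
Line 3: ['line', 'brick', 'absolute'] (min_width=19, slack=1)
Line 4: ['with', 'hospital', 'high'] (min_width=18, slack=2)
Line 5: ['desert', 'storm', 'or', 'box'] (min_width=19, slack=1)
Line 6: ['cherry', 'we', 'corn', 'take'] (min_width=19, slack=1)
Line 7: ['early'] (min_width=5, slack=15)

Answer: early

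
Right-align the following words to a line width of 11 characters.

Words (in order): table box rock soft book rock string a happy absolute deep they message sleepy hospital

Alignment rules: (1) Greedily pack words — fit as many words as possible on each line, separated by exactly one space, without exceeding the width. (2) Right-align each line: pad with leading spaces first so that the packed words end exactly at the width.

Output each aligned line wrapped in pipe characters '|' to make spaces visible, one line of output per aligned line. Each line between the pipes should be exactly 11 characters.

Answer: |  table box|
|  rock soft|
|  book rock|
|   string a|
|      happy|
|   absolute|
|  deep they|
|    message|
|     sleepy|
|   hospital|

Derivation:
Line 1: ['table', 'box'] (min_width=9, slack=2)
Line 2: ['rock', 'soft'] (min_width=9, slack=2)
Line 3: ['book', 'rock'] (min_width=9, slack=2)
Line 4: ['string', 'a'] (min_width=8, slack=3)
Line 5: ['happy'] (min_width=5, slack=6)
Line 6: ['absolute'] (min_width=8, slack=3)
Line 7: ['deep', 'they'] (min_width=9, slack=2)
Line 8: ['message'] (min_width=7, slack=4)
Line 9: ['sleepy'] (min_width=6, slack=5)
Line 10: ['hospital'] (min_width=8, slack=3)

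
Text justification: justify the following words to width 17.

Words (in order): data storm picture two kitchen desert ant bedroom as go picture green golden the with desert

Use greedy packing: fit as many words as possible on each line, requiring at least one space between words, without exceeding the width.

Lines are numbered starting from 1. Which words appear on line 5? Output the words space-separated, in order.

Answer: picture green

Derivation:
Line 1: ['data', 'storm'] (min_width=10, slack=7)
Line 2: ['picture', 'two'] (min_width=11, slack=6)
Line 3: ['kitchen', 'desert'] (min_width=14, slack=3)
Line 4: ['ant', 'bedroom', 'as', 'go'] (min_width=17, slack=0)
Line 5: ['picture', 'green'] (min_width=13, slack=4)
Line 6: ['golden', 'the', 'with'] (min_width=15, slack=2)
Line 7: ['desert'] (min_width=6, slack=11)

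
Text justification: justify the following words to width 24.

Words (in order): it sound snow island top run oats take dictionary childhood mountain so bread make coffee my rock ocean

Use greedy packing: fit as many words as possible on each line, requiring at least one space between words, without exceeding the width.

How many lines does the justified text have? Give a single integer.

Answer: 5

Derivation:
Line 1: ['it', 'sound', 'snow', 'island', 'top'] (min_width=24, slack=0)
Line 2: ['run', 'oats', 'take', 'dictionary'] (min_width=24, slack=0)
Line 3: ['childhood', 'mountain', 'so'] (min_width=21, slack=3)
Line 4: ['bread', 'make', 'coffee', 'my'] (min_width=20, slack=4)
Line 5: ['rock', 'ocean'] (min_width=10, slack=14)
Total lines: 5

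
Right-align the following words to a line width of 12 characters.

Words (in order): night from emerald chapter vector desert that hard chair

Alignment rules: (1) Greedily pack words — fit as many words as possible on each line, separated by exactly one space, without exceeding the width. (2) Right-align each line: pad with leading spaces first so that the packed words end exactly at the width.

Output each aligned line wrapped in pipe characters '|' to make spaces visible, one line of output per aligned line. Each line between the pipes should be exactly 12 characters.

Line 1: ['night', 'from'] (min_width=10, slack=2)
Line 2: ['emerald'] (min_width=7, slack=5)
Line 3: ['chapter'] (min_width=7, slack=5)
Line 4: ['vector'] (min_width=6, slack=6)
Line 5: ['desert', 'that'] (min_width=11, slack=1)
Line 6: ['hard', 'chair'] (min_width=10, slack=2)

Answer: |  night from|
|     emerald|
|     chapter|
|      vector|
| desert that|
|  hard chair|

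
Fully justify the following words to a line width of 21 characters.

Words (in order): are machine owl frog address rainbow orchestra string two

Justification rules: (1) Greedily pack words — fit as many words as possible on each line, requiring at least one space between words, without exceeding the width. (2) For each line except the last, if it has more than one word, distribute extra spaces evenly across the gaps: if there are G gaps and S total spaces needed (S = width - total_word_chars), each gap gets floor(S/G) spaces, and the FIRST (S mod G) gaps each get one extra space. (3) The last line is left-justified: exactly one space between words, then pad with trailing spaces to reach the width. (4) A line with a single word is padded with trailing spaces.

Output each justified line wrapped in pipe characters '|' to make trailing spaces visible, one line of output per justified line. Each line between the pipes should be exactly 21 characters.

Answer: |are  machine owl frog|
|address       rainbow|
|orchestra string two |

Derivation:
Line 1: ['are', 'machine', 'owl', 'frog'] (min_width=20, slack=1)
Line 2: ['address', 'rainbow'] (min_width=15, slack=6)
Line 3: ['orchestra', 'string', 'two'] (min_width=20, slack=1)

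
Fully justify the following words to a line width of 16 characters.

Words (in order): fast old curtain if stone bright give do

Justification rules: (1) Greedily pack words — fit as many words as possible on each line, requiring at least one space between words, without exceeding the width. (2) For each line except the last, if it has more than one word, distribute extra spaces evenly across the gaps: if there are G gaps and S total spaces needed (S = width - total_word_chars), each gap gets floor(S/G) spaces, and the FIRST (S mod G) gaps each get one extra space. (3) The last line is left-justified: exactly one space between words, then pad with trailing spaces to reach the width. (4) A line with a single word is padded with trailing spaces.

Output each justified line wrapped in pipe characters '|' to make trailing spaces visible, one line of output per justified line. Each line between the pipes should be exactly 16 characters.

Answer: |fast old curtain|
|if  stone bright|
|give do         |

Derivation:
Line 1: ['fast', 'old', 'curtain'] (min_width=16, slack=0)
Line 2: ['if', 'stone', 'bright'] (min_width=15, slack=1)
Line 3: ['give', 'do'] (min_width=7, slack=9)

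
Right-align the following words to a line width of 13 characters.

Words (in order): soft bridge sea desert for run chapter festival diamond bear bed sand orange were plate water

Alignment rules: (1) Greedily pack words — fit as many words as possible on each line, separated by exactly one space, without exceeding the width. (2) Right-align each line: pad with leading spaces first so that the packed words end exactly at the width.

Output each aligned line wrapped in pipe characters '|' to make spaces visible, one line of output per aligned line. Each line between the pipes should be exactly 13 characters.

Line 1: ['soft', 'bridge'] (min_width=11, slack=2)
Line 2: ['sea', 'desert'] (min_width=10, slack=3)
Line 3: ['for', 'run'] (min_width=7, slack=6)
Line 4: ['chapter'] (min_width=7, slack=6)
Line 5: ['festival'] (min_width=8, slack=5)
Line 6: ['diamond', 'bear'] (min_width=12, slack=1)
Line 7: ['bed', 'sand'] (min_width=8, slack=5)
Line 8: ['orange', 'were'] (min_width=11, slack=2)
Line 9: ['plate', 'water'] (min_width=11, slack=2)

Answer: |  soft bridge|
|   sea desert|
|      for run|
|      chapter|
|     festival|
| diamond bear|
|     bed sand|
|  orange were|
|  plate water|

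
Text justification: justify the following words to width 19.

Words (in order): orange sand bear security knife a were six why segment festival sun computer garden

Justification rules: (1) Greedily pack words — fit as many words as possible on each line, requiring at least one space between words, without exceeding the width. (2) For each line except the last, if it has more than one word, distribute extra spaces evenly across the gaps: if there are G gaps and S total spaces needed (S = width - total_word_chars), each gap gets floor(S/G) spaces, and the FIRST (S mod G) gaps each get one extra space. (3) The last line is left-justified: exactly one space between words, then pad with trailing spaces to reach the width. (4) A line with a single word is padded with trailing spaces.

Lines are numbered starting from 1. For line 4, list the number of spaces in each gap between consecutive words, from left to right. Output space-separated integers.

Answer: 4

Derivation:
Line 1: ['orange', 'sand', 'bear'] (min_width=16, slack=3)
Line 2: ['security', 'knife', 'a'] (min_width=16, slack=3)
Line 3: ['were', 'six', 'why'] (min_width=12, slack=7)
Line 4: ['segment', 'festival'] (min_width=16, slack=3)
Line 5: ['sun', 'computer', 'garden'] (min_width=19, slack=0)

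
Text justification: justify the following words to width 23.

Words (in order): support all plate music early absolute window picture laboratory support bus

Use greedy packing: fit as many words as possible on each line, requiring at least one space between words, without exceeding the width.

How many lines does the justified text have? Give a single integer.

Answer: 4

Derivation:
Line 1: ['support', 'all', 'plate', 'music'] (min_width=23, slack=0)
Line 2: ['early', 'absolute', 'window'] (min_width=21, slack=2)
Line 3: ['picture', 'laboratory'] (min_width=18, slack=5)
Line 4: ['support', 'bus'] (min_width=11, slack=12)
Total lines: 4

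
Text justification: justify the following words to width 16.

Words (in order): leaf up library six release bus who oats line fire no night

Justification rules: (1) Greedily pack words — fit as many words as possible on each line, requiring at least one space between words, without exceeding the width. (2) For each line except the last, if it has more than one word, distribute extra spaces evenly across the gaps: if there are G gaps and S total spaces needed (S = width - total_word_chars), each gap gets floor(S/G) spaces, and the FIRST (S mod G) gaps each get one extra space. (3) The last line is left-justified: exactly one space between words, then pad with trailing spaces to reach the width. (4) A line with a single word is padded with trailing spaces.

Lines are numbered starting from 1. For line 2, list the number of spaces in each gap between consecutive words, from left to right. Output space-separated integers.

Answer: 2 1

Derivation:
Line 1: ['leaf', 'up', 'library'] (min_width=15, slack=1)
Line 2: ['six', 'release', 'bus'] (min_width=15, slack=1)
Line 3: ['who', 'oats', 'line'] (min_width=13, slack=3)
Line 4: ['fire', 'no', 'night'] (min_width=13, slack=3)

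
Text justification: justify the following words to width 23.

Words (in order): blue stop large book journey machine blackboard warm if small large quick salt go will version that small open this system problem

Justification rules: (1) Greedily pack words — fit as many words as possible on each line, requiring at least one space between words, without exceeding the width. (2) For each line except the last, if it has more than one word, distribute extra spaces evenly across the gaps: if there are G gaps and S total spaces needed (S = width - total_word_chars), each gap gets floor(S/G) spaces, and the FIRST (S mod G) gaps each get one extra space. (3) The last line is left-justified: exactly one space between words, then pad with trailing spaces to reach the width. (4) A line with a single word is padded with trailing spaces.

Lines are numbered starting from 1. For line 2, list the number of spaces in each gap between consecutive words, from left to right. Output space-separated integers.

Answer: 9

Derivation:
Line 1: ['blue', 'stop', 'large', 'book'] (min_width=20, slack=3)
Line 2: ['journey', 'machine'] (min_width=15, slack=8)
Line 3: ['blackboard', 'warm', 'if'] (min_width=18, slack=5)
Line 4: ['small', 'large', 'quick', 'salt'] (min_width=22, slack=1)
Line 5: ['go', 'will', 'version', 'that'] (min_width=20, slack=3)
Line 6: ['small', 'open', 'this', 'system'] (min_width=22, slack=1)
Line 7: ['problem'] (min_width=7, slack=16)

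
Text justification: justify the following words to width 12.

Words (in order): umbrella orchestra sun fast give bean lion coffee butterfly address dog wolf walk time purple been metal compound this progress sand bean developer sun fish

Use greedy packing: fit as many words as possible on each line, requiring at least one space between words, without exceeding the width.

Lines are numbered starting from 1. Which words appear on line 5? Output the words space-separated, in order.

Answer: lion coffee

Derivation:
Line 1: ['umbrella'] (min_width=8, slack=4)
Line 2: ['orchestra'] (min_width=9, slack=3)
Line 3: ['sun', 'fast'] (min_width=8, slack=4)
Line 4: ['give', 'bean'] (min_width=9, slack=3)
Line 5: ['lion', 'coffee'] (min_width=11, slack=1)
Line 6: ['butterfly'] (min_width=9, slack=3)
Line 7: ['address', 'dog'] (min_width=11, slack=1)
Line 8: ['wolf', 'walk'] (min_width=9, slack=3)
Line 9: ['time', 'purple'] (min_width=11, slack=1)
Line 10: ['been', 'metal'] (min_width=10, slack=2)
Line 11: ['compound'] (min_width=8, slack=4)
Line 12: ['this'] (min_width=4, slack=8)
Line 13: ['progress'] (min_width=8, slack=4)
Line 14: ['sand', 'bean'] (min_width=9, slack=3)
Line 15: ['developer'] (min_width=9, slack=3)
Line 16: ['sun', 'fish'] (min_width=8, slack=4)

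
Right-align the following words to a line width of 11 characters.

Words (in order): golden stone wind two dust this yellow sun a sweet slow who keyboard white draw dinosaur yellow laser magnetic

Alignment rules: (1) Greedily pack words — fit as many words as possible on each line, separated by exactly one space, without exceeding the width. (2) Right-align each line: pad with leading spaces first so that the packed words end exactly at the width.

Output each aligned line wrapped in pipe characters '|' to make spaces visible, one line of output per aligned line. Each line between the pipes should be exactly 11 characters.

Answer: |     golden|
| stone wind|
|   two dust|
|this yellow|
|sun a sweet|
|   slow who|
|   keyboard|
| white draw|
|   dinosaur|
|     yellow|
|      laser|
|   magnetic|

Derivation:
Line 1: ['golden'] (min_width=6, slack=5)
Line 2: ['stone', 'wind'] (min_width=10, slack=1)
Line 3: ['two', 'dust'] (min_width=8, slack=3)
Line 4: ['this', 'yellow'] (min_width=11, slack=0)
Line 5: ['sun', 'a', 'sweet'] (min_width=11, slack=0)
Line 6: ['slow', 'who'] (min_width=8, slack=3)
Line 7: ['keyboard'] (min_width=8, slack=3)
Line 8: ['white', 'draw'] (min_width=10, slack=1)
Line 9: ['dinosaur'] (min_width=8, slack=3)
Line 10: ['yellow'] (min_width=6, slack=5)
Line 11: ['laser'] (min_width=5, slack=6)
Line 12: ['magnetic'] (min_width=8, slack=3)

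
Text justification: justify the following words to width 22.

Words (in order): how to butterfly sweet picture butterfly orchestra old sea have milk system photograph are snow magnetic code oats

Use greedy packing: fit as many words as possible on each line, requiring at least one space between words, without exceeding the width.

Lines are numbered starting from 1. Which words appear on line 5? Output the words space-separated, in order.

Line 1: ['how', 'to', 'butterfly', 'sweet'] (min_width=22, slack=0)
Line 2: ['picture', 'butterfly'] (min_width=17, slack=5)
Line 3: ['orchestra', 'old', 'sea', 'have'] (min_width=22, slack=0)
Line 4: ['milk', 'system', 'photograph'] (min_width=22, slack=0)
Line 5: ['are', 'snow', 'magnetic', 'code'] (min_width=22, slack=0)
Line 6: ['oats'] (min_width=4, slack=18)

Answer: are snow magnetic code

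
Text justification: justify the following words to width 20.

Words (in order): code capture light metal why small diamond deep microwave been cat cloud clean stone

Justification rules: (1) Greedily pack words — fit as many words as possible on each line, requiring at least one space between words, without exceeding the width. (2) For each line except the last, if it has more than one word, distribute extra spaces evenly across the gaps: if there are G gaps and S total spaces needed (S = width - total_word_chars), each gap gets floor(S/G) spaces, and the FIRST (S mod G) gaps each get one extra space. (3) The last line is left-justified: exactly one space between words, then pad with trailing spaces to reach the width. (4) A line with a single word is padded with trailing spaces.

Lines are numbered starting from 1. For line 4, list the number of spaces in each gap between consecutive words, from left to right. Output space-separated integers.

Line 1: ['code', 'capture', 'light'] (min_width=18, slack=2)
Line 2: ['metal', 'why', 'small'] (min_width=15, slack=5)
Line 3: ['diamond', 'deep'] (min_width=12, slack=8)
Line 4: ['microwave', 'been', 'cat'] (min_width=18, slack=2)
Line 5: ['cloud', 'clean', 'stone'] (min_width=17, slack=3)

Answer: 2 2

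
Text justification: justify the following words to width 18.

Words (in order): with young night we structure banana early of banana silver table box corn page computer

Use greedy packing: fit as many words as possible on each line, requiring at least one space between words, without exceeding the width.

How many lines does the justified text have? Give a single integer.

Answer: 6

Derivation:
Line 1: ['with', 'young', 'night'] (min_width=16, slack=2)
Line 2: ['we', 'structure'] (min_width=12, slack=6)
Line 3: ['banana', 'early', 'of'] (min_width=15, slack=3)
Line 4: ['banana', 'silver'] (min_width=13, slack=5)
Line 5: ['table', 'box', 'corn'] (min_width=14, slack=4)
Line 6: ['page', 'computer'] (min_width=13, slack=5)
Total lines: 6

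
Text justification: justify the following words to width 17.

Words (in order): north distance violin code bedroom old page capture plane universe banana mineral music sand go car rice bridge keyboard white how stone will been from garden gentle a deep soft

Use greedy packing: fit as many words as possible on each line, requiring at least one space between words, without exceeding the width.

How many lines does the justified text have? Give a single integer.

Answer: 12

Derivation:
Line 1: ['north', 'distance'] (min_width=14, slack=3)
Line 2: ['violin', 'code'] (min_width=11, slack=6)
Line 3: ['bedroom', 'old', 'page'] (min_width=16, slack=1)
Line 4: ['capture', 'plane'] (min_width=13, slack=4)
Line 5: ['universe', 'banana'] (min_width=15, slack=2)
Line 6: ['mineral', 'music'] (min_width=13, slack=4)
Line 7: ['sand', 'go', 'car', 'rice'] (min_width=16, slack=1)
Line 8: ['bridge', 'keyboard'] (min_width=15, slack=2)
Line 9: ['white', 'how', 'stone'] (min_width=15, slack=2)
Line 10: ['will', 'been', 'from'] (min_width=14, slack=3)
Line 11: ['garden', 'gentle', 'a'] (min_width=15, slack=2)
Line 12: ['deep', 'soft'] (min_width=9, slack=8)
Total lines: 12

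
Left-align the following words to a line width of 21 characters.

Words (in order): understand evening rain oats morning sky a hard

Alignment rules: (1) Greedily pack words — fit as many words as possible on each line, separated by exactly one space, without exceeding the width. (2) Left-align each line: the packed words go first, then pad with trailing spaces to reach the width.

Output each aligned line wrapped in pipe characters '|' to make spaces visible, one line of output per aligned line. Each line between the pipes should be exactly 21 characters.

Answer: |understand evening   |
|rain oats morning sky|
|a hard               |

Derivation:
Line 1: ['understand', 'evening'] (min_width=18, slack=3)
Line 2: ['rain', 'oats', 'morning', 'sky'] (min_width=21, slack=0)
Line 3: ['a', 'hard'] (min_width=6, slack=15)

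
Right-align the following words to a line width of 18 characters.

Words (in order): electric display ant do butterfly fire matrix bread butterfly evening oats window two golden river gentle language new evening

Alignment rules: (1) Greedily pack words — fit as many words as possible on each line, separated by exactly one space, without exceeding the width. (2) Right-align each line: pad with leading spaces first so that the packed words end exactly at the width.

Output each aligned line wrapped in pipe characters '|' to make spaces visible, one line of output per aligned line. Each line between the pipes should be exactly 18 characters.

Answer: |  electric display|
|  ant do butterfly|
| fire matrix bread|
| butterfly evening|
|   oats window two|
|      golden river|
|   gentle language|
|       new evening|

Derivation:
Line 1: ['electric', 'display'] (min_width=16, slack=2)
Line 2: ['ant', 'do', 'butterfly'] (min_width=16, slack=2)
Line 3: ['fire', 'matrix', 'bread'] (min_width=17, slack=1)
Line 4: ['butterfly', 'evening'] (min_width=17, slack=1)
Line 5: ['oats', 'window', 'two'] (min_width=15, slack=3)
Line 6: ['golden', 'river'] (min_width=12, slack=6)
Line 7: ['gentle', 'language'] (min_width=15, slack=3)
Line 8: ['new', 'evening'] (min_width=11, slack=7)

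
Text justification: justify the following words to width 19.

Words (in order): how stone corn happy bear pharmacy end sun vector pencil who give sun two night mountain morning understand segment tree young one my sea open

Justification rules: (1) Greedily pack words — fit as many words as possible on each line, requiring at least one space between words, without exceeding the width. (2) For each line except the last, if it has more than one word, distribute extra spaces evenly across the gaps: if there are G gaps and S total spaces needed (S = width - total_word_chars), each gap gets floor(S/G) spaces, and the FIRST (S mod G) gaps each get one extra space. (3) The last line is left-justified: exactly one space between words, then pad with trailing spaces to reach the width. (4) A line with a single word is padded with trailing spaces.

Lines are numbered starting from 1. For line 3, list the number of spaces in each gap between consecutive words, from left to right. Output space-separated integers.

Line 1: ['how', 'stone', 'corn'] (min_width=14, slack=5)
Line 2: ['happy', 'bear', 'pharmacy'] (min_width=19, slack=0)
Line 3: ['end', 'sun', 'vector'] (min_width=14, slack=5)
Line 4: ['pencil', 'who', 'give', 'sun'] (min_width=19, slack=0)
Line 5: ['two', 'night', 'mountain'] (min_width=18, slack=1)
Line 6: ['morning', 'understand'] (min_width=18, slack=1)
Line 7: ['segment', 'tree', 'young'] (min_width=18, slack=1)
Line 8: ['one', 'my', 'sea', 'open'] (min_width=15, slack=4)

Answer: 4 3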